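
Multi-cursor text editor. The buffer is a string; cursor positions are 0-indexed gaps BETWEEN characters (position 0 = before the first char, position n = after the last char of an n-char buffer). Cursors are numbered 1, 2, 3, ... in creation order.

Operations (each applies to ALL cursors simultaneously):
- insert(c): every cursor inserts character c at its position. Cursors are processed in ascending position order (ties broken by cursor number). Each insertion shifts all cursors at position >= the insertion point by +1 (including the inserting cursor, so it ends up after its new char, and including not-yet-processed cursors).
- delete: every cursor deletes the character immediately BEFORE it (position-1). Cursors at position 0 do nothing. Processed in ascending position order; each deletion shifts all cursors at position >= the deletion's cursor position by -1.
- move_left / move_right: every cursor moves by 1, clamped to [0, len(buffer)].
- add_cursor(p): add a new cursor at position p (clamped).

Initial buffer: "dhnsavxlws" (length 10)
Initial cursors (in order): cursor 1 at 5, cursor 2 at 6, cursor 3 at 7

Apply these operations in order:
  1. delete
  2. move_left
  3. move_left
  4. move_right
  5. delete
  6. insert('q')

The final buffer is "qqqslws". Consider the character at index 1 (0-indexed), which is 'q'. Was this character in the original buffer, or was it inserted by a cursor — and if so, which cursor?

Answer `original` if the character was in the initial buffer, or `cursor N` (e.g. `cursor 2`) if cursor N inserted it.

Answer: cursor 2

Derivation:
After op 1 (delete): buffer="dhnslws" (len 7), cursors c1@4 c2@4 c3@4, authorship .......
After op 2 (move_left): buffer="dhnslws" (len 7), cursors c1@3 c2@3 c3@3, authorship .......
After op 3 (move_left): buffer="dhnslws" (len 7), cursors c1@2 c2@2 c3@2, authorship .......
After op 4 (move_right): buffer="dhnslws" (len 7), cursors c1@3 c2@3 c3@3, authorship .......
After op 5 (delete): buffer="slws" (len 4), cursors c1@0 c2@0 c3@0, authorship ....
After op 6 (insert('q')): buffer="qqqslws" (len 7), cursors c1@3 c2@3 c3@3, authorship 123....
Authorship (.=original, N=cursor N): 1 2 3 . . . .
Index 1: author = 2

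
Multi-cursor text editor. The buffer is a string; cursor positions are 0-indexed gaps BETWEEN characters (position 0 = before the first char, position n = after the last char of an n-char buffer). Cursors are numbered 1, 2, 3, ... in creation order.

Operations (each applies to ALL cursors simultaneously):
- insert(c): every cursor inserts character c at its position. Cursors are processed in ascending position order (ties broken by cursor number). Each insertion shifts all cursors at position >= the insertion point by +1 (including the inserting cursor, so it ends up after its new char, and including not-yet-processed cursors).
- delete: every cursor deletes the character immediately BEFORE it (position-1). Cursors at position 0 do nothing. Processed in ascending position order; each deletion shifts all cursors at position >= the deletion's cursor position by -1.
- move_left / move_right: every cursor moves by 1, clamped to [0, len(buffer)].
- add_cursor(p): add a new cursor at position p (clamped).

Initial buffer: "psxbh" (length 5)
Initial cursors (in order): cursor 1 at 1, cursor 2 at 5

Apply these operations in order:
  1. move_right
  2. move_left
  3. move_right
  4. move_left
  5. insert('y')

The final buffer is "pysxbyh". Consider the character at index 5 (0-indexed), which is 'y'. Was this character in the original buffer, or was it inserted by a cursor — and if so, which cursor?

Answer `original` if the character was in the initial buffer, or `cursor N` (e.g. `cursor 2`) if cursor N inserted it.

After op 1 (move_right): buffer="psxbh" (len 5), cursors c1@2 c2@5, authorship .....
After op 2 (move_left): buffer="psxbh" (len 5), cursors c1@1 c2@4, authorship .....
After op 3 (move_right): buffer="psxbh" (len 5), cursors c1@2 c2@5, authorship .....
After op 4 (move_left): buffer="psxbh" (len 5), cursors c1@1 c2@4, authorship .....
After op 5 (insert('y')): buffer="pysxbyh" (len 7), cursors c1@2 c2@6, authorship .1...2.
Authorship (.=original, N=cursor N): . 1 . . . 2 .
Index 5: author = 2

Answer: cursor 2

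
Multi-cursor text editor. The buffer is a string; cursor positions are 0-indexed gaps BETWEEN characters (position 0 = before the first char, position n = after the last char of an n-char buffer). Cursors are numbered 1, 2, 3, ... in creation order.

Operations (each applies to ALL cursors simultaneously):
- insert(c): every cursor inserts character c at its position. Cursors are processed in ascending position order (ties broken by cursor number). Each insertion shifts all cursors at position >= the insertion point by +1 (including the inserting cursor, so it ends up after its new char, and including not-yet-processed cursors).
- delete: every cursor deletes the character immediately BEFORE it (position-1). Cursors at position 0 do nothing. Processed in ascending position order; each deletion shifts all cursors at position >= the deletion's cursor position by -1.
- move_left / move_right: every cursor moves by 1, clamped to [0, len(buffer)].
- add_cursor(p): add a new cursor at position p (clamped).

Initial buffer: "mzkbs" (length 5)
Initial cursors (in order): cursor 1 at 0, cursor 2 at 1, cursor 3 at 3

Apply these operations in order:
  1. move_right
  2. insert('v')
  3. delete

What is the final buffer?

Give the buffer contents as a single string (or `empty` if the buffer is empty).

Answer: mzkbs

Derivation:
After op 1 (move_right): buffer="mzkbs" (len 5), cursors c1@1 c2@2 c3@4, authorship .....
After op 2 (insert('v')): buffer="mvzvkbvs" (len 8), cursors c1@2 c2@4 c3@7, authorship .1.2..3.
After op 3 (delete): buffer="mzkbs" (len 5), cursors c1@1 c2@2 c3@4, authorship .....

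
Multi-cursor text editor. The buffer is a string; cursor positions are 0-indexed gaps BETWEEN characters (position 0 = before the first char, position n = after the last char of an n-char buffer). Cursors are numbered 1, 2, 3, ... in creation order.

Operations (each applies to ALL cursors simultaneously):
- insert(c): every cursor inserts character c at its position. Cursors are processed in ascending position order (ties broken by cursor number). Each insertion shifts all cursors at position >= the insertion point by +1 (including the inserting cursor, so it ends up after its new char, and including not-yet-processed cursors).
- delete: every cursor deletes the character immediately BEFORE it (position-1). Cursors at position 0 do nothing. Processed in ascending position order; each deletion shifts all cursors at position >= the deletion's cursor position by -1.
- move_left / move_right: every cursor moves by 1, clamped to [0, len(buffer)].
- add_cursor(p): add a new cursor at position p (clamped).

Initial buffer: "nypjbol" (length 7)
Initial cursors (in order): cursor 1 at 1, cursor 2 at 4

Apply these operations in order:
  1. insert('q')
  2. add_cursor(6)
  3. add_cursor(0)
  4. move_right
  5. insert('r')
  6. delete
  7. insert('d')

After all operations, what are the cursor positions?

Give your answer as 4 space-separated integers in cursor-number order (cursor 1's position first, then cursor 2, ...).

Answer: 5 11 11 2

Derivation:
After op 1 (insert('q')): buffer="nqypjqbol" (len 9), cursors c1@2 c2@6, authorship .1...2...
After op 2 (add_cursor(6)): buffer="nqypjqbol" (len 9), cursors c1@2 c2@6 c3@6, authorship .1...2...
After op 3 (add_cursor(0)): buffer="nqypjqbol" (len 9), cursors c4@0 c1@2 c2@6 c3@6, authorship .1...2...
After op 4 (move_right): buffer="nqypjqbol" (len 9), cursors c4@1 c1@3 c2@7 c3@7, authorship .1...2...
After op 5 (insert('r')): buffer="nrqyrpjqbrrol" (len 13), cursors c4@2 c1@5 c2@11 c3@11, authorship .41.1..2.23..
After op 6 (delete): buffer="nqypjqbol" (len 9), cursors c4@1 c1@3 c2@7 c3@7, authorship .1...2...
After op 7 (insert('d')): buffer="ndqydpjqbddol" (len 13), cursors c4@2 c1@5 c2@11 c3@11, authorship .41.1..2.23..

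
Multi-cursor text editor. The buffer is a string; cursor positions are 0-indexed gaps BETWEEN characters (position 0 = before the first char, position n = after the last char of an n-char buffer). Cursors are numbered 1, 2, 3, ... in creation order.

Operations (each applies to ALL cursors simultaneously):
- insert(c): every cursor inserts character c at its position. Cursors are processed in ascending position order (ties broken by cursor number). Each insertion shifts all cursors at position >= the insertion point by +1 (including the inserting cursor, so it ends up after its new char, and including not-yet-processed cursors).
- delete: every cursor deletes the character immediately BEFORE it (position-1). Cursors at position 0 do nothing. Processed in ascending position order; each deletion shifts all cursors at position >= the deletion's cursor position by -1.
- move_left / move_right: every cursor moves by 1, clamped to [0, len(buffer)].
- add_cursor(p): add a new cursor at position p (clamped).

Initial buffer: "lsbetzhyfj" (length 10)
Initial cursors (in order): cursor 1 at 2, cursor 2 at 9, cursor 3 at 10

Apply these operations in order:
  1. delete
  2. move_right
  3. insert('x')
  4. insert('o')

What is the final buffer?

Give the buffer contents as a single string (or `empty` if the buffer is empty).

After op 1 (delete): buffer="lbetzhy" (len 7), cursors c1@1 c2@7 c3@7, authorship .......
After op 2 (move_right): buffer="lbetzhy" (len 7), cursors c1@2 c2@7 c3@7, authorship .......
After op 3 (insert('x')): buffer="lbxetzhyxx" (len 10), cursors c1@3 c2@10 c3@10, authorship ..1.....23
After op 4 (insert('o')): buffer="lbxoetzhyxxoo" (len 13), cursors c1@4 c2@13 c3@13, authorship ..11.....2323

Answer: lbxoetzhyxxoo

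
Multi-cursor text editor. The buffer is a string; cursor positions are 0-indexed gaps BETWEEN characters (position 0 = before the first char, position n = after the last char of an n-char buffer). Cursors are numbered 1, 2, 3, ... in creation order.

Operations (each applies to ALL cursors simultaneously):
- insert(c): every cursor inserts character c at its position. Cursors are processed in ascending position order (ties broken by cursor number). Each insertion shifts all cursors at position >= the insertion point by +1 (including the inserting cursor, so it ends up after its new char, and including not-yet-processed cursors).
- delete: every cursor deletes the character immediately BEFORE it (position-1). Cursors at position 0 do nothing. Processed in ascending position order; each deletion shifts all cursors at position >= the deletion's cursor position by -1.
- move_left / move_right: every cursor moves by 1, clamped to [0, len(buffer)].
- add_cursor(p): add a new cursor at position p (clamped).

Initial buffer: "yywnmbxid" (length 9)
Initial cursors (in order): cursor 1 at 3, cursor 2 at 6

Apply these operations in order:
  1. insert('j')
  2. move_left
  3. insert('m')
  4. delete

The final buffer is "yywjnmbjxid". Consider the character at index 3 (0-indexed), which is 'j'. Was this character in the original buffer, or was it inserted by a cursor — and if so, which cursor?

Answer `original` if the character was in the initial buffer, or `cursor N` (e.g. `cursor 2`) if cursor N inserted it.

After op 1 (insert('j')): buffer="yywjnmbjxid" (len 11), cursors c1@4 c2@8, authorship ...1...2...
After op 2 (move_left): buffer="yywjnmbjxid" (len 11), cursors c1@3 c2@7, authorship ...1...2...
After op 3 (insert('m')): buffer="yywmjnmbmjxid" (len 13), cursors c1@4 c2@9, authorship ...11...22...
After op 4 (delete): buffer="yywjnmbjxid" (len 11), cursors c1@3 c2@7, authorship ...1...2...
Authorship (.=original, N=cursor N): . . . 1 . . . 2 . . .
Index 3: author = 1

Answer: cursor 1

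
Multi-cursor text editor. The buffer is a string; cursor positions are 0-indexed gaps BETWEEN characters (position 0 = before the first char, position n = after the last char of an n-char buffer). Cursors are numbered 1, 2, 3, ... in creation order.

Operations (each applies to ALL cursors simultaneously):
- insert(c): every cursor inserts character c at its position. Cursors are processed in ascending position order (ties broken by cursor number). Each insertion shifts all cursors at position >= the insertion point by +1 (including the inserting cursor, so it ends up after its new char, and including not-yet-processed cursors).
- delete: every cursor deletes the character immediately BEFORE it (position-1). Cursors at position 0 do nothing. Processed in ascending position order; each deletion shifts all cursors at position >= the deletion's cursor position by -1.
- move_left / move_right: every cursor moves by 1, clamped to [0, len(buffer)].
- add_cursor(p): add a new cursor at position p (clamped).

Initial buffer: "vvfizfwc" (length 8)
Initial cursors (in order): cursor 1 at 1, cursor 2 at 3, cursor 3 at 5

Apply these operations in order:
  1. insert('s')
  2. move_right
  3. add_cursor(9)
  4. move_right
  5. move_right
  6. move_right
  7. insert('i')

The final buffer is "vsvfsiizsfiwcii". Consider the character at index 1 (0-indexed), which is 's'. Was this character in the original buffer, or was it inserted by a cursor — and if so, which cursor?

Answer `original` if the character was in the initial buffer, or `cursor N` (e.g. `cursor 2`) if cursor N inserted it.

Answer: cursor 1

Derivation:
After op 1 (insert('s')): buffer="vsvfsizsfwc" (len 11), cursors c1@2 c2@5 c3@8, authorship .1..2..3...
After op 2 (move_right): buffer="vsvfsizsfwc" (len 11), cursors c1@3 c2@6 c3@9, authorship .1..2..3...
After op 3 (add_cursor(9)): buffer="vsvfsizsfwc" (len 11), cursors c1@3 c2@6 c3@9 c4@9, authorship .1..2..3...
After op 4 (move_right): buffer="vsvfsizsfwc" (len 11), cursors c1@4 c2@7 c3@10 c4@10, authorship .1..2..3...
After op 5 (move_right): buffer="vsvfsizsfwc" (len 11), cursors c1@5 c2@8 c3@11 c4@11, authorship .1..2..3...
After op 6 (move_right): buffer="vsvfsizsfwc" (len 11), cursors c1@6 c2@9 c3@11 c4@11, authorship .1..2..3...
After op 7 (insert('i')): buffer="vsvfsiizsfiwcii" (len 15), cursors c1@7 c2@11 c3@15 c4@15, authorship .1..2.1.3.2..34
Authorship (.=original, N=cursor N): . 1 . . 2 . 1 . 3 . 2 . . 3 4
Index 1: author = 1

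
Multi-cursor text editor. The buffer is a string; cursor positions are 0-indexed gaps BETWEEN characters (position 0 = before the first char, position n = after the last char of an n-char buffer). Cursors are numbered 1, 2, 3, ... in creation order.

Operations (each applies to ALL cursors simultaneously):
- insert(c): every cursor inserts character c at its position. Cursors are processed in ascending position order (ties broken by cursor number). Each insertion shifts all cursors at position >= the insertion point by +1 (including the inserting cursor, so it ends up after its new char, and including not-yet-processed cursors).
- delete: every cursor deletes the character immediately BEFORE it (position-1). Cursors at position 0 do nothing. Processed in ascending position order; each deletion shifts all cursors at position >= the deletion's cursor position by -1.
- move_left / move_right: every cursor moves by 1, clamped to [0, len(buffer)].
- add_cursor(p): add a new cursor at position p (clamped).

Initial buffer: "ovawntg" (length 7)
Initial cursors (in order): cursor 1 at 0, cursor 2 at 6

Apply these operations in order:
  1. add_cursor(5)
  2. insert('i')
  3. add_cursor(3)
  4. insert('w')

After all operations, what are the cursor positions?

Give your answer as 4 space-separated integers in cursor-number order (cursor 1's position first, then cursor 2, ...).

After op 1 (add_cursor(5)): buffer="ovawntg" (len 7), cursors c1@0 c3@5 c2@6, authorship .......
After op 2 (insert('i')): buffer="iovawnitig" (len 10), cursors c1@1 c3@7 c2@9, authorship 1.....3.2.
After op 3 (add_cursor(3)): buffer="iovawnitig" (len 10), cursors c1@1 c4@3 c3@7 c2@9, authorship 1.....3.2.
After op 4 (insert('w')): buffer="iwovwawniwtiwg" (len 14), cursors c1@2 c4@5 c3@10 c2@13, authorship 11..4...33.22.

Answer: 2 13 10 5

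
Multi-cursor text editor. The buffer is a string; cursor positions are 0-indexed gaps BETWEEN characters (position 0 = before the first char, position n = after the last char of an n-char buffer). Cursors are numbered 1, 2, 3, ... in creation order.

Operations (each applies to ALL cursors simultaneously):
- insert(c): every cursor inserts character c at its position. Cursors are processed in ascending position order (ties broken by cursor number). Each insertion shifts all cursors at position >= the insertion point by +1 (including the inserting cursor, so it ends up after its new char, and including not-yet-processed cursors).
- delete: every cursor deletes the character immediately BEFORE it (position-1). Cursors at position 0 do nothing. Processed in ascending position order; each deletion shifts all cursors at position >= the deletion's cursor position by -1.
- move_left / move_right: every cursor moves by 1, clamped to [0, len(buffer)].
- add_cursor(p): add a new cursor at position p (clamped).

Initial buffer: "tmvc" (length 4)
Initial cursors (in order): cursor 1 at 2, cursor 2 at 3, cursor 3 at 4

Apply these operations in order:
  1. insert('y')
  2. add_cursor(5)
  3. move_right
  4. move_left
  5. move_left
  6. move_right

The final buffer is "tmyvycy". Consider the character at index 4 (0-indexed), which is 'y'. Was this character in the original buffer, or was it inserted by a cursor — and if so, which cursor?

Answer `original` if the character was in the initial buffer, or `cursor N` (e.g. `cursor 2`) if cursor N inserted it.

Answer: cursor 2

Derivation:
After op 1 (insert('y')): buffer="tmyvycy" (len 7), cursors c1@3 c2@5 c3@7, authorship ..1.2.3
After op 2 (add_cursor(5)): buffer="tmyvycy" (len 7), cursors c1@3 c2@5 c4@5 c3@7, authorship ..1.2.3
After op 3 (move_right): buffer="tmyvycy" (len 7), cursors c1@4 c2@6 c4@6 c3@7, authorship ..1.2.3
After op 4 (move_left): buffer="tmyvycy" (len 7), cursors c1@3 c2@5 c4@5 c3@6, authorship ..1.2.3
After op 5 (move_left): buffer="tmyvycy" (len 7), cursors c1@2 c2@4 c4@4 c3@5, authorship ..1.2.3
After op 6 (move_right): buffer="tmyvycy" (len 7), cursors c1@3 c2@5 c4@5 c3@6, authorship ..1.2.3
Authorship (.=original, N=cursor N): . . 1 . 2 . 3
Index 4: author = 2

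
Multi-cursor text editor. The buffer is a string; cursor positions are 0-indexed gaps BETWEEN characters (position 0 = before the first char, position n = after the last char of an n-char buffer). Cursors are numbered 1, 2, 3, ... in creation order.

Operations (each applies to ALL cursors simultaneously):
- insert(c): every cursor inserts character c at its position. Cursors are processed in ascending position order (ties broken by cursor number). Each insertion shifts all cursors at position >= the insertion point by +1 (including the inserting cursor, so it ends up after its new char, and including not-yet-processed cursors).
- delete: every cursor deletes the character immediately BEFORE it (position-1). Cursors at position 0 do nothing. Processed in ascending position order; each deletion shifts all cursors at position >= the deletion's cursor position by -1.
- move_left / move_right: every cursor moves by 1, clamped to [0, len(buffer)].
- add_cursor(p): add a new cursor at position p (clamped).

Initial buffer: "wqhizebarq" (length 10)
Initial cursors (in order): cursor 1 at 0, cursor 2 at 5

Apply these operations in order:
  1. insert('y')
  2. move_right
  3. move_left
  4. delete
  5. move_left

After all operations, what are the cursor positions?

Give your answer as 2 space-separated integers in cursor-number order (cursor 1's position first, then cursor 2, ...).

Answer: 0 4

Derivation:
After op 1 (insert('y')): buffer="ywqhizyebarq" (len 12), cursors c1@1 c2@7, authorship 1.....2.....
After op 2 (move_right): buffer="ywqhizyebarq" (len 12), cursors c1@2 c2@8, authorship 1.....2.....
After op 3 (move_left): buffer="ywqhizyebarq" (len 12), cursors c1@1 c2@7, authorship 1.....2.....
After op 4 (delete): buffer="wqhizebarq" (len 10), cursors c1@0 c2@5, authorship ..........
After op 5 (move_left): buffer="wqhizebarq" (len 10), cursors c1@0 c2@4, authorship ..........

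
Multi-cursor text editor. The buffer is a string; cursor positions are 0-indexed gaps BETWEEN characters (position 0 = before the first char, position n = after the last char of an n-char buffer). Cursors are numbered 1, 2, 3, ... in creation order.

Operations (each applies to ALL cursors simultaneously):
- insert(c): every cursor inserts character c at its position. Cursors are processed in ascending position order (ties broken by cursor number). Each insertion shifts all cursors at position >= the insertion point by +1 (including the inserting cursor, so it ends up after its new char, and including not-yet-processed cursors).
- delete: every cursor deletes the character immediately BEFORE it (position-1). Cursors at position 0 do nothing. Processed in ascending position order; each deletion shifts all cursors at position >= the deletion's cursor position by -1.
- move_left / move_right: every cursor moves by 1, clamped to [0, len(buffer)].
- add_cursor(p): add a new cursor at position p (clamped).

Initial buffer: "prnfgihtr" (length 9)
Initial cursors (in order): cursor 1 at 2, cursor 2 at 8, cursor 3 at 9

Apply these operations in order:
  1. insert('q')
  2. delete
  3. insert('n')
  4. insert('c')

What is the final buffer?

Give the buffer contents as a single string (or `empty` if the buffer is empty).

Answer: prncnfgihtncrnc

Derivation:
After op 1 (insert('q')): buffer="prqnfgihtqrq" (len 12), cursors c1@3 c2@10 c3@12, authorship ..1......2.3
After op 2 (delete): buffer="prnfgihtr" (len 9), cursors c1@2 c2@8 c3@9, authorship .........
After op 3 (insert('n')): buffer="prnnfgihtnrn" (len 12), cursors c1@3 c2@10 c3@12, authorship ..1......2.3
After op 4 (insert('c')): buffer="prncnfgihtncrnc" (len 15), cursors c1@4 c2@12 c3@15, authorship ..11......22.33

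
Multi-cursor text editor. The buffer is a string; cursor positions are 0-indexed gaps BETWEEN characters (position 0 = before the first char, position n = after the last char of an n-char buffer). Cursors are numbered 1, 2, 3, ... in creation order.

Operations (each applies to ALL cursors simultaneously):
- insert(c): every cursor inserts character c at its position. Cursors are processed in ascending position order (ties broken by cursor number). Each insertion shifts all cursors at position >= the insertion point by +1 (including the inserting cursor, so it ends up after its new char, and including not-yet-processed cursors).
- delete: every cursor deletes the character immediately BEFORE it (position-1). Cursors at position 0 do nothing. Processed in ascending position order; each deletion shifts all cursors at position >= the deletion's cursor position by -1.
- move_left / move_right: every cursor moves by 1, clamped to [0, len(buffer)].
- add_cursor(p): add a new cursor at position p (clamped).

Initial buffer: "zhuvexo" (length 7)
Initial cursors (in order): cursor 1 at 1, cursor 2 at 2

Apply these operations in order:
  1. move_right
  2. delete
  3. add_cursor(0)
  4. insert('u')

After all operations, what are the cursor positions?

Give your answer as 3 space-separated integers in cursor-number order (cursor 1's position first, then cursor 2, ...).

After op 1 (move_right): buffer="zhuvexo" (len 7), cursors c1@2 c2@3, authorship .......
After op 2 (delete): buffer="zvexo" (len 5), cursors c1@1 c2@1, authorship .....
After op 3 (add_cursor(0)): buffer="zvexo" (len 5), cursors c3@0 c1@1 c2@1, authorship .....
After op 4 (insert('u')): buffer="uzuuvexo" (len 8), cursors c3@1 c1@4 c2@4, authorship 3.12....

Answer: 4 4 1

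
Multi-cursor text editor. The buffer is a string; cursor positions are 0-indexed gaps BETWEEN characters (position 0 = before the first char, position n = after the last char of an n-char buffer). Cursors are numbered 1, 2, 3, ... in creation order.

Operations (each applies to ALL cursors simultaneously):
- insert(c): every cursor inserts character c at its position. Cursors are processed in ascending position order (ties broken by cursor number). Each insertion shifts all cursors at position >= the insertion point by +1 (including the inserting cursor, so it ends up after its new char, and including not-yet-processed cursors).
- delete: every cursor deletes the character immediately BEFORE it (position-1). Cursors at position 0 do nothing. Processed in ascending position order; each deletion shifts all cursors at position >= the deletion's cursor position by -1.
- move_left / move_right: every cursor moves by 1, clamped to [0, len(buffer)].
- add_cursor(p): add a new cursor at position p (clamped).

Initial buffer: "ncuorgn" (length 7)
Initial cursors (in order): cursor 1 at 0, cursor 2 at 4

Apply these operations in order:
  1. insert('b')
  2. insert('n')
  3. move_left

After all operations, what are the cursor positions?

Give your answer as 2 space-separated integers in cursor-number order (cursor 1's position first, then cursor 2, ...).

Answer: 1 7

Derivation:
After op 1 (insert('b')): buffer="bncuobrgn" (len 9), cursors c1@1 c2@6, authorship 1....2...
After op 2 (insert('n')): buffer="bnncuobnrgn" (len 11), cursors c1@2 c2@8, authorship 11....22...
After op 3 (move_left): buffer="bnncuobnrgn" (len 11), cursors c1@1 c2@7, authorship 11....22...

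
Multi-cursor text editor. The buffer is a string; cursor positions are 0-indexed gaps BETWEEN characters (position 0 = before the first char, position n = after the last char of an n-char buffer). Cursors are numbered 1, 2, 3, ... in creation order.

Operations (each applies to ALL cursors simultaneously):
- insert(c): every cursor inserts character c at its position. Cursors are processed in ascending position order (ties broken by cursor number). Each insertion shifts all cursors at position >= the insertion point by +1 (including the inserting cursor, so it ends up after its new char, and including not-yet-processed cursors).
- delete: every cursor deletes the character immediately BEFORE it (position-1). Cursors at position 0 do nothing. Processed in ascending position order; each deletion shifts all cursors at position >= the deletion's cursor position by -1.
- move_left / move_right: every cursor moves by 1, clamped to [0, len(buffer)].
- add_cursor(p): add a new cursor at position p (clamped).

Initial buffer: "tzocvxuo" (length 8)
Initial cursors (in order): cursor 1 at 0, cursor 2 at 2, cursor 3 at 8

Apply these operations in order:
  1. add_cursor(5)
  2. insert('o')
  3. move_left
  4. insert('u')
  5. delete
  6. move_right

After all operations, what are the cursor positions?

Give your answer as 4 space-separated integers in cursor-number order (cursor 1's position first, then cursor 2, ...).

Answer: 1 4 12 8

Derivation:
After op 1 (add_cursor(5)): buffer="tzocvxuo" (len 8), cursors c1@0 c2@2 c4@5 c3@8, authorship ........
After op 2 (insert('o')): buffer="otzoocvoxuoo" (len 12), cursors c1@1 c2@4 c4@8 c3@12, authorship 1..2...4...3
After op 3 (move_left): buffer="otzoocvoxuoo" (len 12), cursors c1@0 c2@3 c4@7 c3@11, authorship 1..2...4...3
After op 4 (insert('u')): buffer="uotzuoocvuoxuouo" (len 16), cursors c1@1 c2@5 c4@10 c3@15, authorship 11..22...44...33
After op 5 (delete): buffer="otzoocvoxuoo" (len 12), cursors c1@0 c2@3 c4@7 c3@11, authorship 1..2...4...3
After op 6 (move_right): buffer="otzoocvoxuoo" (len 12), cursors c1@1 c2@4 c4@8 c3@12, authorship 1..2...4...3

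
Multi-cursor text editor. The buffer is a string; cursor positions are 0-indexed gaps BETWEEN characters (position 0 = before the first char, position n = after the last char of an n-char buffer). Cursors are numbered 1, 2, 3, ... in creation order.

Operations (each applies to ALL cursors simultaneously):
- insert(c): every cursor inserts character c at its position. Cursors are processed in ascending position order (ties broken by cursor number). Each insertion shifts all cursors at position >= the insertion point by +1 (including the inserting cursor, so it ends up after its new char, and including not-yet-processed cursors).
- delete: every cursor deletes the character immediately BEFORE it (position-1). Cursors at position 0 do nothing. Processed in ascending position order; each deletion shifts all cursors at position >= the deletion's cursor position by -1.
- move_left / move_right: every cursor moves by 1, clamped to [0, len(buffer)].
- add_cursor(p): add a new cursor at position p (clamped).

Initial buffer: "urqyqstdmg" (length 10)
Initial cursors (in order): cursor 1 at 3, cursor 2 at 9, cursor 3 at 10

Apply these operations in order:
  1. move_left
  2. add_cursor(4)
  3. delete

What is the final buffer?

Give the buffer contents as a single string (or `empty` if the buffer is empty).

Answer: uqqstg

Derivation:
After op 1 (move_left): buffer="urqyqstdmg" (len 10), cursors c1@2 c2@8 c3@9, authorship ..........
After op 2 (add_cursor(4)): buffer="urqyqstdmg" (len 10), cursors c1@2 c4@4 c2@8 c3@9, authorship ..........
After op 3 (delete): buffer="uqqstg" (len 6), cursors c1@1 c4@2 c2@5 c3@5, authorship ......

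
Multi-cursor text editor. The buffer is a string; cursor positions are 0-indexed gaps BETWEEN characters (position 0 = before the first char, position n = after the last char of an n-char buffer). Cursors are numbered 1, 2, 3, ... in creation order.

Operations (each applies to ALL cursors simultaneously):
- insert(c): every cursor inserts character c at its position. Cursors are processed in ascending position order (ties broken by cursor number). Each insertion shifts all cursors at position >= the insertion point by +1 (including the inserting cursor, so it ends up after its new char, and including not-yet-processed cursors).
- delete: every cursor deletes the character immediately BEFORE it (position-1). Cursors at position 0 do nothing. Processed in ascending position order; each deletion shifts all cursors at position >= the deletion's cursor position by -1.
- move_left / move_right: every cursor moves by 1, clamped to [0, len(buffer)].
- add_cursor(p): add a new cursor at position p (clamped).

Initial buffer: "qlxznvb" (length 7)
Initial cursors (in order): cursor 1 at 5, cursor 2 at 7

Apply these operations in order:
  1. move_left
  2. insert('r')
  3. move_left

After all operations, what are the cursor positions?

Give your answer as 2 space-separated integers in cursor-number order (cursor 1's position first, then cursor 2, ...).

Answer: 4 7

Derivation:
After op 1 (move_left): buffer="qlxznvb" (len 7), cursors c1@4 c2@6, authorship .......
After op 2 (insert('r')): buffer="qlxzrnvrb" (len 9), cursors c1@5 c2@8, authorship ....1..2.
After op 3 (move_left): buffer="qlxzrnvrb" (len 9), cursors c1@4 c2@7, authorship ....1..2.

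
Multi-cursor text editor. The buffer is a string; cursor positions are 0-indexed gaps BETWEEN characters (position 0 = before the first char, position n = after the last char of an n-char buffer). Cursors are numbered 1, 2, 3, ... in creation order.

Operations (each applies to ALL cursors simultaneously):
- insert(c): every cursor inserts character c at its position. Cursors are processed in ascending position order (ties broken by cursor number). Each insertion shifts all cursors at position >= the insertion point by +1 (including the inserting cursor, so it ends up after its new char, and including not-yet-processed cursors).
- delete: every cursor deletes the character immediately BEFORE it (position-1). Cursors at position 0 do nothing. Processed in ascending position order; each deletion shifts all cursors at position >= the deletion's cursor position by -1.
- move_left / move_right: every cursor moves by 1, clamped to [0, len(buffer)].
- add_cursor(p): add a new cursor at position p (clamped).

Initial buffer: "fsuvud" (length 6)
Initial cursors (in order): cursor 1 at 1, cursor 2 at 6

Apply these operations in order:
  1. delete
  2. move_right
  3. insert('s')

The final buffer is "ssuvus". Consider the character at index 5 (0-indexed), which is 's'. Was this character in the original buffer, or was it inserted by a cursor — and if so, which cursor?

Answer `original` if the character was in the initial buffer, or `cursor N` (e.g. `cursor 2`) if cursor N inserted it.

Answer: cursor 2

Derivation:
After op 1 (delete): buffer="suvu" (len 4), cursors c1@0 c2@4, authorship ....
After op 2 (move_right): buffer="suvu" (len 4), cursors c1@1 c2@4, authorship ....
After op 3 (insert('s')): buffer="ssuvus" (len 6), cursors c1@2 c2@6, authorship .1...2
Authorship (.=original, N=cursor N): . 1 . . . 2
Index 5: author = 2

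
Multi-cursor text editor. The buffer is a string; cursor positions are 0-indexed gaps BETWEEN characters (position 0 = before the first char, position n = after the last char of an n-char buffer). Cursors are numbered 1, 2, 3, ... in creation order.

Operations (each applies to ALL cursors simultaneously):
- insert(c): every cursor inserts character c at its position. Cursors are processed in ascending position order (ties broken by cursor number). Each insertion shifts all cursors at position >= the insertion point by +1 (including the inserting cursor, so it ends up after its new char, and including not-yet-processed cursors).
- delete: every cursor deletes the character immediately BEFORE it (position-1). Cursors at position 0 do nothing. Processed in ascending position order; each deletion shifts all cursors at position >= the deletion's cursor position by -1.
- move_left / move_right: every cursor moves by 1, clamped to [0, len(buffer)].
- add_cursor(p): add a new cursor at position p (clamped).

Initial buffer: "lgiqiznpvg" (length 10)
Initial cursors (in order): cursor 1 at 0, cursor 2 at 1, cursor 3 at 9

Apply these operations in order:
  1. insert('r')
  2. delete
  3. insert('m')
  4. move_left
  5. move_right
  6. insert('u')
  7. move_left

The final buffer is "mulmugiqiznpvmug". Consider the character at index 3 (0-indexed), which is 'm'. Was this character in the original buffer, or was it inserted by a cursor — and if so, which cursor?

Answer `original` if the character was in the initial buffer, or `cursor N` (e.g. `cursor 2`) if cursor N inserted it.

Answer: cursor 2

Derivation:
After op 1 (insert('r')): buffer="rlrgiqiznpvrg" (len 13), cursors c1@1 c2@3 c3@12, authorship 1.2........3.
After op 2 (delete): buffer="lgiqiznpvg" (len 10), cursors c1@0 c2@1 c3@9, authorship ..........
After op 3 (insert('m')): buffer="mlmgiqiznpvmg" (len 13), cursors c1@1 c2@3 c3@12, authorship 1.2........3.
After op 4 (move_left): buffer="mlmgiqiznpvmg" (len 13), cursors c1@0 c2@2 c3@11, authorship 1.2........3.
After op 5 (move_right): buffer="mlmgiqiznpvmg" (len 13), cursors c1@1 c2@3 c3@12, authorship 1.2........3.
After op 6 (insert('u')): buffer="mulmugiqiznpvmug" (len 16), cursors c1@2 c2@5 c3@15, authorship 11.22........33.
After op 7 (move_left): buffer="mulmugiqiznpvmug" (len 16), cursors c1@1 c2@4 c3@14, authorship 11.22........33.
Authorship (.=original, N=cursor N): 1 1 . 2 2 . . . . . . . . 3 3 .
Index 3: author = 2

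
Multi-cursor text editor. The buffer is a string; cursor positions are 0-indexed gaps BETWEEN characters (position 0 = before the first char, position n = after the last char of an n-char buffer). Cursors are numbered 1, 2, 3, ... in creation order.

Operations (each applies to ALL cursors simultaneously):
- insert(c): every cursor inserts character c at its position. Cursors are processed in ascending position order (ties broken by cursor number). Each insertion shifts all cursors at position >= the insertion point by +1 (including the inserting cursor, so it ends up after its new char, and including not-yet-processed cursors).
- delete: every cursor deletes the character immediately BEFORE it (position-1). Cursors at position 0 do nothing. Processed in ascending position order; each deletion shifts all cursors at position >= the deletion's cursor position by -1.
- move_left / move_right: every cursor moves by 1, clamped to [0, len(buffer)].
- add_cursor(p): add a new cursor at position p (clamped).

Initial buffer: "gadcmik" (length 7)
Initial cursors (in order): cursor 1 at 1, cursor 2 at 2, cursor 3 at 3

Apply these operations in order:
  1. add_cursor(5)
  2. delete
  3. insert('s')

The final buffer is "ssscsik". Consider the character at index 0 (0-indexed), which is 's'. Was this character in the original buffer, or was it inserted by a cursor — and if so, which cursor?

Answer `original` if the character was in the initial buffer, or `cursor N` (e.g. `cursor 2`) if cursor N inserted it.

After op 1 (add_cursor(5)): buffer="gadcmik" (len 7), cursors c1@1 c2@2 c3@3 c4@5, authorship .......
After op 2 (delete): buffer="cik" (len 3), cursors c1@0 c2@0 c3@0 c4@1, authorship ...
After op 3 (insert('s')): buffer="ssscsik" (len 7), cursors c1@3 c2@3 c3@3 c4@5, authorship 123.4..
Authorship (.=original, N=cursor N): 1 2 3 . 4 . .
Index 0: author = 1

Answer: cursor 1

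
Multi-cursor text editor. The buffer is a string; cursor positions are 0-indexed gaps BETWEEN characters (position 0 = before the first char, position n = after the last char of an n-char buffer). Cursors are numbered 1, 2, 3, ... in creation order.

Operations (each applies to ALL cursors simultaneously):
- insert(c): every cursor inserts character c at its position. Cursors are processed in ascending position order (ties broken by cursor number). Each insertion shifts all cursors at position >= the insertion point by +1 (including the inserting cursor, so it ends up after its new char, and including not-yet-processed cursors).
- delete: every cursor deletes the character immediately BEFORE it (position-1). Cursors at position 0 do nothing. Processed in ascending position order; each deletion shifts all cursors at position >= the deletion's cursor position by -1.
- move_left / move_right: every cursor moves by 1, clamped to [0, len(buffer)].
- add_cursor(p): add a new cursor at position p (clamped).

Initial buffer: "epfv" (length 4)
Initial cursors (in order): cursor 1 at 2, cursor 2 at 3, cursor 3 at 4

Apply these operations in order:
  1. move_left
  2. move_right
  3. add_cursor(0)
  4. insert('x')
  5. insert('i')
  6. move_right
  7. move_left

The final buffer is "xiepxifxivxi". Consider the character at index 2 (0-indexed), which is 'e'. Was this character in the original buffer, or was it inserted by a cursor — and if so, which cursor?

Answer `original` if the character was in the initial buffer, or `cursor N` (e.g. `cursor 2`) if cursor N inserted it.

After op 1 (move_left): buffer="epfv" (len 4), cursors c1@1 c2@2 c3@3, authorship ....
After op 2 (move_right): buffer="epfv" (len 4), cursors c1@2 c2@3 c3@4, authorship ....
After op 3 (add_cursor(0)): buffer="epfv" (len 4), cursors c4@0 c1@2 c2@3 c3@4, authorship ....
After op 4 (insert('x')): buffer="xepxfxvx" (len 8), cursors c4@1 c1@4 c2@6 c3@8, authorship 4..1.2.3
After op 5 (insert('i')): buffer="xiepxifxivxi" (len 12), cursors c4@2 c1@6 c2@9 c3@12, authorship 44..11.22.33
After op 6 (move_right): buffer="xiepxifxivxi" (len 12), cursors c4@3 c1@7 c2@10 c3@12, authorship 44..11.22.33
After op 7 (move_left): buffer="xiepxifxivxi" (len 12), cursors c4@2 c1@6 c2@9 c3@11, authorship 44..11.22.33
Authorship (.=original, N=cursor N): 4 4 . . 1 1 . 2 2 . 3 3
Index 2: author = original

Answer: original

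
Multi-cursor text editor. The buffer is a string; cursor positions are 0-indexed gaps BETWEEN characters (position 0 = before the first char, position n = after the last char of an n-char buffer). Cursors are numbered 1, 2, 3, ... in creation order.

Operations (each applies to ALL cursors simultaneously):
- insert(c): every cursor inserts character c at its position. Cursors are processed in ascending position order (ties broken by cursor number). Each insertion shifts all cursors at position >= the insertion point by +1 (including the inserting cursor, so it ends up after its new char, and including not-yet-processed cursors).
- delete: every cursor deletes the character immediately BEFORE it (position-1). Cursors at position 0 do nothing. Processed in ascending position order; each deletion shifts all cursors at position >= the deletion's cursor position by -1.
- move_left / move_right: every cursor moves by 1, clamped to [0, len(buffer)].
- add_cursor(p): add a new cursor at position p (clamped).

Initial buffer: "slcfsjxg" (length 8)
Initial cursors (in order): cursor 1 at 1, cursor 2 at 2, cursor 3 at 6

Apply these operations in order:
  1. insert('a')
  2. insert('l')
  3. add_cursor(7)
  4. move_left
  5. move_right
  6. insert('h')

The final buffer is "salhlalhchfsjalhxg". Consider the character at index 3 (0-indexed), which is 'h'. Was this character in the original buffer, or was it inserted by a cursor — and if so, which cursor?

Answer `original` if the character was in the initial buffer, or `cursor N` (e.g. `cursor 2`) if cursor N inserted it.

Answer: cursor 1

Derivation:
After op 1 (insert('a')): buffer="salacfsjaxg" (len 11), cursors c1@2 c2@4 c3@9, authorship .1.2....3..
After op 2 (insert('l')): buffer="sallalcfsjalxg" (len 14), cursors c1@3 c2@6 c3@12, authorship .11.22....33..
After op 3 (add_cursor(7)): buffer="sallalcfsjalxg" (len 14), cursors c1@3 c2@6 c4@7 c3@12, authorship .11.22....33..
After op 4 (move_left): buffer="sallalcfsjalxg" (len 14), cursors c1@2 c2@5 c4@6 c3@11, authorship .11.22....33..
After op 5 (move_right): buffer="sallalcfsjalxg" (len 14), cursors c1@3 c2@6 c4@7 c3@12, authorship .11.22....33..
After op 6 (insert('h')): buffer="salhlalhchfsjalhxg" (len 18), cursors c1@4 c2@8 c4@10 c3@16, authorship .111.222.4...333..
Authorship (.=original, N=cursor N): . 1 1 1 . 2 2 2 . 4 . . . 3 3 3 . .
Index 3: author = 1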